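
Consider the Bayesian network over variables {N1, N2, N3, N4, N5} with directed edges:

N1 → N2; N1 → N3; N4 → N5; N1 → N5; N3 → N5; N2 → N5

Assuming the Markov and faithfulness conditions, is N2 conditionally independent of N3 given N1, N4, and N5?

4 paths connect N2 and N3; each must be blocked for d-separation to hold:
  1. N2 → N5 ← N3 — N5:collider[open] ⇒ active
  2. N2 → N5 ← N1 → N3 — N5:collider[open]; N1:fork[blocks] ⇒ blocked
  3. N2 ← N1 → N3 — N1:fork[blocks] ⇒ blocked
  4. N2 ← N1 → N5 ← N3 — N1:fork[blocks]; N5:collider[open] ⇒ blocked
At least one path is unblocked, so d-separation fails.

No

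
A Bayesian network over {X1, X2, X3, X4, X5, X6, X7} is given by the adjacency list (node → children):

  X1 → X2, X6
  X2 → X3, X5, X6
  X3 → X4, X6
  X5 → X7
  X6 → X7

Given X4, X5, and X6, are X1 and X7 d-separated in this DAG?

We examine all 6 paths between X1 and X7:
Path 1: X1 → X2 → X3 → X6 → X7
  X6 is a chain here and X6 is conditioned on, so the path is blocked at X6.
Path 2: X1 → X2 → X5 → X7
  X5 is a chain here and X5 is conditioned on, so the path is blocked at X5.
Path 3: X1 → X2 → X6 → X7
  X6 is a chain here and X6 is conditioned on, so the path is blocked at X6.
Path 4: X1 → X6 ← X2 → X5 → X7
  X5 is a chain here and X5 is conditioned on, so the path is blocked at X5.
Path 5: X1 → X6 ← X3 ← X2 → X5 → X7
  X5 is a chain here and X5 is conditioned on, so the path is blocked at X5.
Path 6: X1 → X6 → X7
  X6 is a chain here and X6 is conditioned on, so the path is blocked at X6.
Since every path is blocked, d-separation holds.

Yes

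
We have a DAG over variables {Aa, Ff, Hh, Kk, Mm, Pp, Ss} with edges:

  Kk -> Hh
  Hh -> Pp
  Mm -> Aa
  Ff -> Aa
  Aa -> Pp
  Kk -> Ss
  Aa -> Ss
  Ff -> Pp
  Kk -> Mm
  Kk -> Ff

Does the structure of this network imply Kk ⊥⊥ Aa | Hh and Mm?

No

There are 6 undirected paths between Kk and Aa; checking each against the conditioning set {Hh, Mm}:
Path 1: Kk → Ff → Pp ← Aa
  Pp is a collider here and neither Pp nor any of its descendants is conditioned on, so the collider stays closed — the path is blocked at Pp.
Path 2: Kk → Ff → Aa
  Ff is a chain and Ff is not conditioned on — no node blocks this path, so it is active.
Path 3: Kk → Ss ← Aa
  Ss is a collider here and neither Ss nor any of its descendants is conditioned on, so the collider stays closed — the path is blocked at Ss.
Path 4: Kk → Mm → Aa
  Mm is a chain here and Mm is conditioned on, so the path is blocked at Mm.
Path 5: Kk → Hh → Pp ← Ff → Aa
  Hh is a chain here and Hh is conditioned on, so the path is blocked at Hh.
Path 6: Kk → Hh → Pp ← Aa
  Hh is a chain here and Hh is conditioned on, so the path is blocked at Hh.
At least one path is unblocked, so d-separation fails.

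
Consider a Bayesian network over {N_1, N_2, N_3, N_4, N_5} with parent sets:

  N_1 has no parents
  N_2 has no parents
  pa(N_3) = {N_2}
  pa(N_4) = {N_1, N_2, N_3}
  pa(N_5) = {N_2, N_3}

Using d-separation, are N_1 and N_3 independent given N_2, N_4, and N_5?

3 paths connect N_1 and N_3; each must be blocked for d-separation to hold:
Path 1: N_1 → N_4 ← N_2 → N_5 ← N_3
  N_2 is a fork here and N_2 is conditioned on, so the path is blocked at N_2.
Path 2: N_1 → N_4 ← N_2 → N_3
  N_2 is a fork here and N_2 is conditioned on, so the path is blocked at N_2.
Path 3: N_1 → N_4 ← N_3
  N_4 is a collider and N_4 is conditioned on, which opens it — no node blocks this path, so it is active.
At least one path is unblocked, so d-separation fails.

No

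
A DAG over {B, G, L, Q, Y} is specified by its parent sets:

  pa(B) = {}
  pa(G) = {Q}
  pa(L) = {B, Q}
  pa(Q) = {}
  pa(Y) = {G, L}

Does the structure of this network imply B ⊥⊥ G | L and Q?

Yes — B and G are d-separated given {L, Q}.

We examine all 2 paths between B and G:
Path 1: B → L → Y ← G
  L is a chain here and L is conditioned on, so the path is blocked at L.
Path 2: B → L ← Q → G
  Q is a fork here and Q is conditioned on, so the path is blocked at Q.
All paths are blocked; B ⊥ G | {L, Q} holds.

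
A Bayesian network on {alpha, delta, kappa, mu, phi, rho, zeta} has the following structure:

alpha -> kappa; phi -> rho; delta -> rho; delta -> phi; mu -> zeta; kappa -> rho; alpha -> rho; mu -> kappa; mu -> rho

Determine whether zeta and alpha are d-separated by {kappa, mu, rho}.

Yes

Enumerating the 4 paths from zeta to alpha and testing each for blocking by {kappa, mu, rho}:
Path 1: zeta ← mu → rho ← alpha
  mu is a fork here and mu is conditioned on, so the path is blocked at mu.
Path 2: zeta ← mu → rho ← kappa ← alpha
  mu is a fork here and mu is conditioned on, so the path is blocked at mu.
Path 3: zeta ← mu → kappa ← alpha
  mu is a fork here and mu is conditioned on, so the path is blocked at mu.
Path 4: zeta ← mu → kappa → rho ← alpha
  mu is a fork here and mu is conditioned on, so the path is blocked at mu.
All paths are blocked; zeta ⊥ alpha | {kappa, mu, rho} holds.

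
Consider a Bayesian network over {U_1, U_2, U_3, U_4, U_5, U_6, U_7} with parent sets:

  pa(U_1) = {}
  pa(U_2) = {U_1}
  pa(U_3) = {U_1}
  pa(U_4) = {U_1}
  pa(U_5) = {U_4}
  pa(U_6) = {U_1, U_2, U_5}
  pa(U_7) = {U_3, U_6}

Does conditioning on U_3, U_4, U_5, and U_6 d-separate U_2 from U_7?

Yes

Enumerating the 6 paths from U_2 to U_7 and testing each for blocking by {U_3, U_4, U_5, U_6}:
Path 1: U_2 ← U_1 → U_3 → U_7
  U_3 is a chain here and U_3 is conditioned on, so the path is blocked at U_3.
Path 2: U_2 ← U_1 → U_4 → U_5 → U_6 → U_7
  U_4 is a chain here and U_4 is conditioned on, so the path is blocked at U_4.
Path 3: U_2 ← U_1 → U_6 → U_7
  U_6 is a chain here and U_6 is conditioned on, so the path is blocked at U_6.
Path 4: U_2 → U_6 → U_7
  U_6 is a chain here and U_6 is conditioned on, so the path is blocked at U_6.
Path 5: U_2 → U_6 ← U_1 → U_3 → U_7
  U_3 is a chain here and U_3 is conditioned on, so the path is blocked at U_3.
Path 6: U_2 → U_6 ← U_5 ← U_4 ← U_1 → U_3 → U_7
  U_5 is a chain here and U_5 is conditioned on, so the path is blocked at U_5.
All paths are blocked; U_2 ⊥ U_7 | {U_3, U_4, U_5, U_6} holds.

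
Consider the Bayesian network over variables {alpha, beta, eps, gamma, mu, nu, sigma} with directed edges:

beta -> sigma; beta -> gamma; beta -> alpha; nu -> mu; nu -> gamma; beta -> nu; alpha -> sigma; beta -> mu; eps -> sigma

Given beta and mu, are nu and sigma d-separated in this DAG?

Yes — nu and sigma are d-separated given {beta, mu}.

There are 6 undirected paths between nu and sigma; checking each against the conditioning set {beta, mu}:
  1. nu → mu ← beta → alpha → sigma — mu:collider[open]; beta:fork[blocks]; alpha:chain[open] ⇒ blocked
  2. nu → mu ← beta → sigma — mu:collider[open]; beta:fork[blocks] ⇒ blocked
  3. nu → gamma ← beta → alpha → sigma — gamma:collider[blocks]; beta:fork[blocks]; alpha:chain[open] ⇒ blocked
  4. nu → gamma ← beta → sigma — gamma:collider[blocks]; beta:fork[blocks] ⇒ blocked
  5. nu ← beta → alpha → sigma — beta:fork[blocks]; alpha:chain[open] ⇒ blocked
  6. nu ← beta → sigma — beta:fork[blocks] ⇒ blocked
Every path is blocked, so nu and sigma are d-separated given {beta, mu}.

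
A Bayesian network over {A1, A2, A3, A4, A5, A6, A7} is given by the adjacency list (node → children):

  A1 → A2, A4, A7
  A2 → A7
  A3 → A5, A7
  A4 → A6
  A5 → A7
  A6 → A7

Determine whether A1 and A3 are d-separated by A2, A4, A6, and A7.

No

There are 6 undirected paths between A1 and A3; checking each against the conditioning set {A2, A4, A6, A7}:
  1. A1 → A2 → A7 ← A5 ← A3 — A2:chain[blocks]; A7:collider[open]; A5:chain[open] ⇒ blocked
  2. A1 → A2 → A7 ← A3 — A2:chain[blocks]; A7:collider[open] ⇒ blocked
  3. A1 → A7 ← A5 ← A3 — A7:collider[open]; A5:chain[open] ⇒ active
  4. A1 → A7 ← A3 — A7:collider[open] ⇒ active
  5. A1 → A4 → A6 → A7 ← A5 ← A3 — A4:chain[blocks]; A6:chain[blocks]; A7:collider[open]; A5:chain[open] ⇒ blocked
  6. A1 → A4 → A6 → A7 ← A3 — A4:chain[blocks]; A6:chain[blocks]; A7:collider[open] ⇒ blocked
At least one path is unblocked, so d-separation fails.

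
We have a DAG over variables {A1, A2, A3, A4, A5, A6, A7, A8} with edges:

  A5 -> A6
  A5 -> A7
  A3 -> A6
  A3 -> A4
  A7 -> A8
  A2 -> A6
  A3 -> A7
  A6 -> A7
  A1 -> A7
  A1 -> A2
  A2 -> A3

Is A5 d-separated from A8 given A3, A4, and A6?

No

There are 6 undirected paths between A5 and A8; checking each against the conditioning set {A3, A4, A6}:
Path 1: A5 → A7 → A8
  A7 is a chain and A7 is not conditioned on — no node blocks this path, so it is active.
Path 2: A5 → A6 → A7 → A8
  A6 is a chain here and A6 is conditioned on, so the path is blocked at A6.
Path 3: A5 → A6 ← A2 ← A1 → A7 → A8
  A6 is a collider and A6 is conditioned on, which opens it; A2 is a chain and A2 is not conditioned on; A1 is a fork and A1 is not conditioned on; A7 is a chain and A7 is not conditioned on — no node blocks this path, so it is active.
Path 4: A5 → A6 ← A2 → A3 → A7 → A8
  A3 is a chain here and A3 is conditioned on, so the path is blocked at A3.
Path 5: A5 → A6 ← A3 → A7 → A8
  A3 is a fork here and A3 is conditioned on, so the path is blocked at A3.
Path 6: A5 → A6 ← A3 ← A2 ← A1 → A7 → A8
  A3 is a chain here and A3 is conditioned on, so the path is blocked at A3.
At least one path is unblocked, so d-separation fails.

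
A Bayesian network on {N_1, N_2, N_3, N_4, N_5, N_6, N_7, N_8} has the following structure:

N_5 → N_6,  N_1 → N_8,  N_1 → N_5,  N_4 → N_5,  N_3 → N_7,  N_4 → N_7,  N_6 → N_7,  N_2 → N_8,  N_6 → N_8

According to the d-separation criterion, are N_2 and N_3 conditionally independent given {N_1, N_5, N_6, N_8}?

Enumerating the 4 paths from N_2 to N_3 and testing each for blocking by {N_1, N_5, N_6, N_8}:
  1. N_2 → N_8 ← N_1 → N_5 ← N_4 → N_7 ← N_3 — N_8:collider[open]; N_1:fork[blocks]; N_5:collider[open]; N_4:fork[open]; N_7:collider[blocks] ⇒ blocked
  2. N_2 → N_8 ← N_1 → N_5 → N_6 → N_7 ← N_3 — N_8:collider[open]; N_1:fork[blocks]; N_5:chain[blocks]; N_6:chain[blocks]; N_7:collider[blocks] ⇒ blocked
  3. N_2 → N_8 ← N_6 ← N_5 ← N_4 → N_7 ← N_3 — N_8:collider[open]; N_6:chain[blocks]; N_5:chain[blocks]; N_4:fork[open]; N_7:collider[blocks] ⇒ blocked
  4. N_2 → N_8 ← N_6 → N_7 ← N_3 — N_8:collider[open]; N_6:fork[blocks]; N_7:collider[blocks] ⇒ blocked
Every path is blocked, so N_2 and N_3 are d-separated given {N_1, N_5, N_6, N_8}.

Yes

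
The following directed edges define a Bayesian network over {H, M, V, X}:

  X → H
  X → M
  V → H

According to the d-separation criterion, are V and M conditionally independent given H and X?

Yes

The only undirected path from V to M is:
Path 1: V → H ← X → M
  X is a fork here and X is conditioned on, so the path is blocked at X.
Since every path is blocked, d-separation holds.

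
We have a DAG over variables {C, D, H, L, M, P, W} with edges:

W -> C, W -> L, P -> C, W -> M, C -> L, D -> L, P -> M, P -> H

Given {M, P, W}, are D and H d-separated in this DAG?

Enumerating the 4 paths from D to H and testing each for blocking by {M, P, W}:
Path 1: D → L ← C ← P → H
  L is a collider here and neither L nor any of its descendants is conditioned on, so the collider stays closed — the path is blocked at L.
Path 2: D → L ← C ← W → M ← P → H
  L is a collider here and neither L nor any of its descendants is conditioned on, so the collider stays closed — the path is blocked at L.
Path 3: D → L ← W → C ← P → H
  L is a collider here and neither L nor any of its descendants is conditioned on, so the collider stays closed — the path is blocked at L.
Path 4: D → L ← W → M ← P → H
  L is a collider here and neither L nor any of its descendants is conditioned on, so the collider stays closed — the path is blocked at L.
Every path is blocked, so D and H are d-separated given {M, P, W}.

Yes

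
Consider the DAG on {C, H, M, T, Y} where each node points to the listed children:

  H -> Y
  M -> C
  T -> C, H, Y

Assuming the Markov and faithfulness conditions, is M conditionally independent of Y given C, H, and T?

Yes — M and Y are d-separated given {C, H, T}.

There are 2 undirected paths between M and Y; checking each against the conditioning set {C, H, T}:
Path 1: M → C ← T → Y
  T is a fork here and T is conditioned on, so the path is blocked at T.
Path 2: M → C ← T → H → Y
  T is a fork here and T is conditioned on, so the path is blocked at T.
All paths are blocked; M ⊥ Y | {C, H, T} holds.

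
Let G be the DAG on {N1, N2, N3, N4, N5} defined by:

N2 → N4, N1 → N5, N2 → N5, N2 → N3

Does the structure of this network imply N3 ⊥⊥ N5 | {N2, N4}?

There is one path between N3 and N5:
  1. N3 ← N2 → N5 — N2:fork[blocks] ⇒ blocked
Every path is blocked, so N3 and N5 are d-separated given {N2, N4}.

Yes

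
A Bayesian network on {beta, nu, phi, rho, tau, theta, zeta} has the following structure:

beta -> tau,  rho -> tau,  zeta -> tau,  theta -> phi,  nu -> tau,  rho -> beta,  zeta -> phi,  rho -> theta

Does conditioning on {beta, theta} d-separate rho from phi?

There are 3 undirected paths between rho and phi; checking each against the conditioning set {beta, theta}:
Path 1: rho → beta → tau ← zeta → phi
  beta is a chain here and beta is conditioned on, so the path is blocked at beta.
Path 2: rho → tau ← zeta → phi
  tau is a collider here and neither tau nor any of its descendants is conditioned on, so the collider stays closed — the path is blocked at tau.
Path 3: rho → theta → phi
  theta is a chain here and theta is conditioned on, so the path is blocked at theta.
Since every path is blocked, d-separation holds.

Yes — rho and phi are d-separated given {beta, theta}.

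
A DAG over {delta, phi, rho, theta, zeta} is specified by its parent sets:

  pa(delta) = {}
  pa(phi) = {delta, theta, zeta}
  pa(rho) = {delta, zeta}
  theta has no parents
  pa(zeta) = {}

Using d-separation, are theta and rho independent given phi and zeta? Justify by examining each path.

No — theta and rho are not d-separated given {phi, zeta}.

Enumerating the 2 paths from theta to rho and testing each for blocking by {phi, zeta}:
Path 1: theta → phi ← zeta → rho
  zeta is a fork here and zeta is conditioned on, so the path is blocked at zeta.
Path 2: theta → phi ← delta → rho
  phi is a collider and phi is conditioned on, which opens it; delta is a fork and delta is not conditioned on — no node blocks this path, so it is active.
Since the path theta → phi ← delta → rho is active, theta and rho are not d-separated given {phi, zeta}.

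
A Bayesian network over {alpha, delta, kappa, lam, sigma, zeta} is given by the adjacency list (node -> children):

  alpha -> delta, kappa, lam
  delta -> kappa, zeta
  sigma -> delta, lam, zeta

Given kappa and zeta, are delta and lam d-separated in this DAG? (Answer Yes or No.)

Enumerating the 4 paths from delta to lam and testing each for blocking by {kappa, zeta}:
Path 1: delta → zeta ← sigma → lam
  zeta is a collider and zeta is conditioned on, which opens it; sigma is a fork and sigma is not conditioned on — no node blocks this path, so it is active.
Path 2: delta ← sigma → lam
  sigma is a fork and sigma is not conditioned on — no node blocks this path, so it is active.
Path 3: delta → kappa ← alpha → lam
  kappa is a collider and kappa is conditioned on, which opens it; alpha is a fork and alpha is not conditioned on — no node blocks this path, so it is active.
Path 4: delta ← alpha → lam
  alpha is a fork and alpha is not conditioned on — no node blocks this path, so it is active.
Because an active path exists, delta and lam are not d-separated.

No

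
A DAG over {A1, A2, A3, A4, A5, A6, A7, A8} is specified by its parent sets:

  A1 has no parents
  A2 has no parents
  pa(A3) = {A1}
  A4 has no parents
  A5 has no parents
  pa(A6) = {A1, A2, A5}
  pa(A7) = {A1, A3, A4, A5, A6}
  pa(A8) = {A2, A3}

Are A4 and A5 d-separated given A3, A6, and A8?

Yes — A4 and A5 are d-separated given {A3, A6, A8}.

6 paths connect A4 and A5; each must be blocked for d-separation to hold:
Path 1: A4 → A7 ← A3 → A8 ← A2 → A6 ← A5
  A7 is a collider here and neither A7 nor any of its descendants is conditioned on, so the collider stays closed — the path is blocked at A7.
Path 2: A4 → A7 ← A3 ← A1 → A6 ← A5
  A7 is a collider here and neither A7 nor any of its descendants is conditioned on, so the collider stays closed — the path is blocked at A7.
Path 3: A4 → A7 ← A6 ← A5
  A7 is a collider here and neither A7 nor any of its descendants is conditioned on, so the collider stays closed — the path is blocked at A7.
Path 4: A4 → A7 ← A5
  A7 is a collider here and neither A7 nor any of its descendants is conditioned on, so the collider stays closed — the path is blocked at A7.
Path 5: A4 → A7 ← A1 → A3 → A8 ← A2 → A6 ← A5
  A7 is a collider here and neither A7 nor any of its descendants is conditioned on, so the collider stays closed — the path is blocked at A7.
Path 6: A4 → A7 ← A1 → A6 ← A5
  A7 is a collider here and neither A7 nor any of its descendants is conditioned on, so the collider stays closed — the path is blocked at A7.
Every path is blocked, so A4 and A5 are d-separated given {A3, A6, A8}.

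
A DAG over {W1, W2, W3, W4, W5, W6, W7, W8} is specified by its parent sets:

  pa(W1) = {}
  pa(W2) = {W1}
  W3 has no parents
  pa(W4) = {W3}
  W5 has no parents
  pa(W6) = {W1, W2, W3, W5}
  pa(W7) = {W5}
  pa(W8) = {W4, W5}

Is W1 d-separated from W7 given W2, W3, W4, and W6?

No

4 paths connect W1 and W7; each must be blocked for d-separation to hold:
  1. W1 → W2 → W6 ← W5 → W7 — W2:chain[blocks]; W6:collider[open]; W5:fork[open] ⇒ blocked
  2. W1 → W2 → W6 ← W3 → W4 → W8 ← W5 → W7 — W2:chain[blocks]; W6:collider[open]; W3:fork[blocks]; W4:chain[blocks]; W8:collider[blocks]; W5:fork[open] ⇒ blocked
  3. W1 → W6 ← W5 → W7 — W6:collider[open]; W5:fork[open] ⇒ active
  4. W1 → W6 ← W3 → W4 → W8 ← W5 → W7 — W6:collider[open]; W3:fork[blocks]; W4:chain[blocks]; W8:collider[blocks]; W5:fork[open] ⇒ blocked
At least one path is unblocked, so d-separation fails.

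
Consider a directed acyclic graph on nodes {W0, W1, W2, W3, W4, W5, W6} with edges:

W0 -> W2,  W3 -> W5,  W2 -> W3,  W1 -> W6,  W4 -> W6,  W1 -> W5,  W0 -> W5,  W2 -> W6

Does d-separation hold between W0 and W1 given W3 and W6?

We examine all 4 paths between W0 and W1:
Path 1: W0 → W2 → W6 ← W1
  W2 is a chain and W2 is not conditioned on; W6 is a collider and W6 is conditioned on, which opens it — no node blocks this path, so it is active.
Path 2: W0 → W2 → W3 → W5 ← W1
  W3 is a chain here and W3 is conditioned on, so the path is blocked at W3.
Path 3: W0 → W5 ← W3 ← W2 → W6 ← W1
  W5 is a collider here and neither W5 nor any of its descendants is conditioned on, so the collider stays closed — the path is blocked at W5.
Path 4: W0 → W5 ← W1
  W5 is a collider here and neither W5 nor any of its descendants is conditioned on, so the collider stays closed — the path is blocked at W5.
At least one path is unblocked, so d-separation fails.

No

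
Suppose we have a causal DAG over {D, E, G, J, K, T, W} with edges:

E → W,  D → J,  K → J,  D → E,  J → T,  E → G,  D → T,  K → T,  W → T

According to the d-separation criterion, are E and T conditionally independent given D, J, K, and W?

Yes — E and T are d-separated given {D, J, K, W}.

Enumerating the 4 paths from E to T and testing each for blocking by {D, J, K, W}:
Path 1: E ← D → J ← K → T
  D is a fork here and D is conditioned on, so the path is blocked at D.
Path 2: E ← D → J → T
  D is a fork here and D is conditioned on, so the path is blocked at D.
Path 3: E ← D → T
  D is a fork here and D is conditioned on, so the path is blocked at D.
Path 4: E → W → T
  W is a chain here and W is conditioned on, so the path is blocked at W.
Since every path is blocked, d-separation holds.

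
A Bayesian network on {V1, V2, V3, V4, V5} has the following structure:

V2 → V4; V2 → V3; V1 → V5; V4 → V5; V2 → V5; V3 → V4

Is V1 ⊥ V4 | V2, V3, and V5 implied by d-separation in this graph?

Enumerating the 3 paths from V1 to V4 and testing each for blocking by {V2, V3, V5}:
Path 1: V1 → V5 ← V2 → V3 → V4
  V2 is a fork here and V2 is conditioned on, so the path is blocked at V2.
Path 2: V1 → V5 ← V2 → V4
  V2 is a fork here and V2 is conditioned on, so the path is blocked at V2.
Path 3: V1 → V5 ← V4
  V5 is a collider and V5 is conditioned on, which opens it — no node blocks this path, so it is active.
Because an active path exists, V1 and V4 are not d-separated.

No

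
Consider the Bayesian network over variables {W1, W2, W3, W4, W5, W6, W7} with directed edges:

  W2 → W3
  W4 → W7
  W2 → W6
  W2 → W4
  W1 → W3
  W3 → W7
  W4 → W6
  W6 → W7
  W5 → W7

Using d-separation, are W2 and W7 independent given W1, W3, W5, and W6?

No — W2 and W7 are not d-separated given {W1, W3, W5, W6}.

Enumerating the 5 paths from W2 to W7 and testing each for blocking by {W1, W3, W5, W6}:
Path 1: W2 → W6 → W7
  W6 is a chain here and W6 is conditioned on, so the path is blocked at W6.
Path 2: W2 → W6 ← W4 → W7
  W6 is a collider and W6 is conditioned on, which opens it; W4 is a fork and W4 is not conditioned on — no node blocks this path, so it is active.
Path 3: W2 → W4 → W7
  W4 is a chain and W4 is not conditioned on — no node blocks this path, so it is active.
Path 4: W2 → W4 → W6 → W7
  W6 is a chain here and W6 is conditioned on, so the path is blocked at W6.
Path 5: W2 → W3 → W7
  W3 is a chain here and W3 is conditioned on, so the path is blocked at W3.
At least one path is unblocked, so d-separation fails.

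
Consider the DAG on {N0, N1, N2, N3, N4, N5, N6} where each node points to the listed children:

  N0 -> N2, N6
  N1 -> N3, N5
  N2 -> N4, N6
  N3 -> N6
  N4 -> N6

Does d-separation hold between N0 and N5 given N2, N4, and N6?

There are 3 undirected paths between N0 and N5; checking each against the conditioning set {N2, N4, N6}:
Path 1: N0 → N2 → N4 → N6 ← N3 ← N1 → N5
  N2 is a chain here and N2 is conditioned on, so the path is blocked at N2.
Path 2: N0 → N2 → N6 ← N3 ← N1 → N5
  N2 is a chain here and N2 is conditioned on, so the path is blocked at N2.
Path 3: N0 → N6 ← N3 ← N1 → N5
  N6 is a collider and N6 is conditioned on, which opens it; N3 is a chain and N3 is not conditioned on; N1 is a fork and N1 is not conditioned on — no node blocks this path, so it is active.
Because an active path exists, N0 and N5 are not d-separated.

No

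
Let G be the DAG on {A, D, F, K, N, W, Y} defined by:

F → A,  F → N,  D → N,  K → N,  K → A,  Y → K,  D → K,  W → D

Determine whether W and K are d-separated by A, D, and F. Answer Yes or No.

Enumerating the 3 paths from W to K and testing each for blocking by {A, D, F}:
Path 1: W → D → K
  D is a chain here and D is conditioned on, so the path is blocked at D.
Path 2: W → D → N ← K
  D is a chain here and D is conditioned on, so the path is blocked at D.
Path 3: W → D → N ← F → A ← K
  D is a chain here and D is conditioned on, so the path is blocked at D.
Every path is blocked, so W and K are d-separated given {A, D, F}.

Yes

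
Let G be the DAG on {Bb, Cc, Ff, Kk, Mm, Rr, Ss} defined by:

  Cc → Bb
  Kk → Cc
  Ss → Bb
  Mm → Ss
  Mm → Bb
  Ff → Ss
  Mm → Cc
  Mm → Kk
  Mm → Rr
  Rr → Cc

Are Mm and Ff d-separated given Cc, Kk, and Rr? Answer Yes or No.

Yes

Enumerating the 5 paths from Mm to Ff and testing each for blocking by {Cc, Kk, Rr}:
  1. Mm → Cc → Bb ← Ss ← Ff — Cc:chain[blocks]; Bb:collider[blocks]; Ss:chain[open] ⇒ blocked
  2. Mm → Bb ← Ss ← Ff — Bb:collider[blocks]; Ss:chain[open] ⇒ blocked
  3. Mm → Ss ← Ff — Ss:collider[blocks] ⇒ blocked
  4. Mm → Rr → Cc → Bb ← Ss ← Ff — Rr:chain[blocks]; Cc:chain[blocks]; Bb:collider[blocks]; Ss:chain[open] ⇒ blocked
  5. Mm → Kk → Cc → Bb ← Ss ← Ff — Kk:chain[blocks]; Cc:chain[blocks]; Bb:collider[blocks]; Ss:chain[open] ⇒ blocked
All paths are blocked; Mm ⊥ Ff | {Cc, Kk, Rr} holds.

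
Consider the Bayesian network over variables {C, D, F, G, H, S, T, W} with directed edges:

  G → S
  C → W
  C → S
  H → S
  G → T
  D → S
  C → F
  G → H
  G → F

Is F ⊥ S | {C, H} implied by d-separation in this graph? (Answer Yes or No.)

No — F and S are not d-separated given {C, H}.

We examine all 3 paths between F and S:
Path 1: F ← C → S
  C is a fork here and C is conditioned on, so the path is blocked at C.
Path 2: F ← G → H → S
  H is a chain here and H is conditioned on, so the path is blocked at H.
Path 3: F ← G → S
  G is a fork and G is not conditioned on — no node blocks this path, so it is active.
Because an active path exists, F and S are not d-separated.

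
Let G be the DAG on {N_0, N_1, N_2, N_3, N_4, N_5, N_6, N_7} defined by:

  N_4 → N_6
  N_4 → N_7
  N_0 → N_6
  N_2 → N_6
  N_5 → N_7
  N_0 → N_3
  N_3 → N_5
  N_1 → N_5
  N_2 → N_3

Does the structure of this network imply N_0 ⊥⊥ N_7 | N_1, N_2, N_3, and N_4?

Enumerating the 4 paths from N_0 to N_7 and testing each for blocking by {N_1, N_2, N_3, N_4}:
Path 1: N_0 → N_3 ← N_2 → N_6 ← N_4 → N_7
  N_2 is a fork here and N_2 is conditioned on, so the path is blocked at N_2.
Path 2: N_0 → N_3 → N_5 → N_7
  N_3 is a chain here and N_3 is conditioned on, so the path is blocked at N_3.
Path 3: N_0 → N_6 ← N_2 → N_3 → N_5 → N_7
  N_6 is a collider here and neither N_6 nor any of its descendants is conditioned on, so the collider stays closed — the path is blocked at N_6.
Path 4: N_0 → N_6 ← N_4 → N_7
  N_6 is a collider here and neither N_6 nor any of its descendants is conditioned on, so the collider stays closed — the path is blocked at N_6.
All paths are blocked; N_0 ⊥ N_7 | {N_1, N_2, N_3, N_4} holds.

Yes — N_0 and N_7 are d-separated given {N_1, N_2, N_3, N_4}.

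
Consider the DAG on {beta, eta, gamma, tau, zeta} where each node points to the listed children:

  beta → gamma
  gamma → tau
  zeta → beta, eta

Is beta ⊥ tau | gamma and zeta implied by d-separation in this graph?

Only one path connects beta and tau:
Path 1: beta → gamma → tau
  gamma is a chain here and gamma is conditioned on, so the path is blocked at gamma.
All paths are blocked; beta ⊥ tau | {gamma, zeta} holds.

Yes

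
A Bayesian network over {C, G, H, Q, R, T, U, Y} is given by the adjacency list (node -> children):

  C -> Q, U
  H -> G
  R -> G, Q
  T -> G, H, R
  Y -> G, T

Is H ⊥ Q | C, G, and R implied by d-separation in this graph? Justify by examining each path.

Enumerating the 6 paths from H to Q and testing each for blocking by {C, G, R}:
Path 1: H ← T → R → Q
  R is a chain here and R is conditioned on, so the path is blocked at R.
Path 2: H ← T ← Y → G ← R → Q
  R is a fork here and R is conditioned on, so the path is blocked at R.
Path 3: H ← T → G ← R → Q
  R is a fork here and R is conditioned on, so the path is blocked at R.
Path 4: H → G ← T → R → Q
  R is a chain here and R is conditioned on, so the path is blocked at R.
Path 5: H → G ← R → Q
  R is a fork here and R is conditioned on, so the path is blocked at R.
Path 6: H → G ← Y → T → R → Q
  R is a chain here and R is conditioned on, so the path is blocked at R.
All paths are blocked; H ⊥ Q | {C, G, R} holds.

Yes — H and Q are d-separated given {C, G, R}.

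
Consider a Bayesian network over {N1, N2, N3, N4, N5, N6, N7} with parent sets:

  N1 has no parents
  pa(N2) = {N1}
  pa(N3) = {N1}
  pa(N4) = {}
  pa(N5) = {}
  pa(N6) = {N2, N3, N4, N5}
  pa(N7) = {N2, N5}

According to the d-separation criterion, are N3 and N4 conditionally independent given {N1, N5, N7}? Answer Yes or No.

There are 3 undirected paths between N3 and N4; checking each against the conditioning set {N1, N5, N7}:
Path 1: N3 ← N1 → N2 → N6 ← N4
  N1 is a fork here and N1 is conditioned on, so the path is blocked at N1.
Path 2: N3 ← N1 → N2 → N7 ← N5 → N6 ← N4
  N1 is a fork here and N1 is conditioned on, so the path is blocked at N1.
Path 3: N3 → N6 ← N4
  N6 is a collider here and neither N6 nor any of its descendants is conditioned on, so the collider stays closed — the path is blocked at N6.
All paths are blocked; N3 ⊥ N4 | {N1, N5, N7} holds.

Yes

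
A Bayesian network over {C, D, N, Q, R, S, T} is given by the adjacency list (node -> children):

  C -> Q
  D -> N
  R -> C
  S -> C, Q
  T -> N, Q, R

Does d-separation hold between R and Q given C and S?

No — R and Q are not d-separated given {C, S}.

Enumerating the 3 paths from R to Q and testing each for blocking by {C, S}:
Path 1: R ← T → Q
  T is a fork and T is not conditioned on — no node blocks this path, so it is active.
Path 2: R → C → Q
  C is a chain here and C is conditioned on, so the path is blocked at C.
Path 3: R → C ← S → Q
  S is a fork here and S is conditioned on, so the path is blocked at S.
At least one path is unblocked, so d-separation fails.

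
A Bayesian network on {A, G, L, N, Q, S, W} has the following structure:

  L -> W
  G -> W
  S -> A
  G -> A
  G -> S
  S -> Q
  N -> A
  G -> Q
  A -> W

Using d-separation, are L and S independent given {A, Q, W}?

No

We examine all 6 paths between L and S:
  1. L → W ← A ← G → Q ← S — W:collider[open]; A:chain[blocks]; G:fork[open]; Q:collider[open] ⇒ blocked
  2. L → W ← A ← G → S — W:collider[open]; A:chain[blocks]; G:fork[open] ⇒ blocked
  3. L → W ← A ← S — W:collider[open]; A:chain[blocks] ⇒ blocked
  4. L → W ← G → Q ← S — W:collider[open]; G:fork[open]; Q:collider[open] ⇒ active
  5. L → W ← G → A ← S — W:collider[open]; G:fork[open]; A:collider[open] ⇒ active
  6. L → W ← G → S — W:collider[open]; G:fork[open] ⇒ active
Because an active path exists, L and S are not d-separated.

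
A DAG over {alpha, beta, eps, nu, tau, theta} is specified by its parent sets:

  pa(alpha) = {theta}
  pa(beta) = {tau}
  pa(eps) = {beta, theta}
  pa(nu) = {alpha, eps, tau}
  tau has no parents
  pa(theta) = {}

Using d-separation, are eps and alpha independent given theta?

Yes — eps and alpha are d-separated given {theta}.

We examine all 3 paths between eps and alpha:
  1. eps ← theta → alpha — theta:fork[blocks] ⇒ blocked
  2. eps → nu ← alpha — nu:collider[blocks] ⇒ blocked
  3. eps ← beta ← tau → nu ← alpha — beta:chain[open]; tau:fork[open]; nu:collider[blocks] ⇒ blocked
Since every path is blocked, d-separation holds.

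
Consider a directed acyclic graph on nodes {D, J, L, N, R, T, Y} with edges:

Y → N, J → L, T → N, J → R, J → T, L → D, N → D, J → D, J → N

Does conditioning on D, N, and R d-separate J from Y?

No

We examine all 4 paths between J and Y:
Path 1: J → L → D ← N ← Y
  N is a chain here and N is conditioned on, so the path is blocked at N.
Path 2: J → T → N ← Y
  T is a chain and T is not conditioned on; N is a collider and N is conditioned on, which opens it — no node blocks this path, so it is active.
Path 3: J → N ← Y
  N is a collider and N is conditioned on, which opens it — no node blocks this path, so it is active.
Path 4: J → D ← N ← Y
  N is a chain here and N is conditioned on, so the path is blocked at N.
At least one path is unblocked, so d-separation fails.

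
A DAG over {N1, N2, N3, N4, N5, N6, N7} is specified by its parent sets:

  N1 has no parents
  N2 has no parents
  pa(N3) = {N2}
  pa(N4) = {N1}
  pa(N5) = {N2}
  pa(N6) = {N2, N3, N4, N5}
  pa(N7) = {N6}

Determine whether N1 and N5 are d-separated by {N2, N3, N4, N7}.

We examine all 3 paths between N1 and N5:
Path 1: N1 → N4 → N6 ← N3 ← N2 → N5
  N4 is a chain here and N4 is conditioned on, so the path is blocked at N4.
Path 2: N1 → N4 → N6 ← N2 → N5
  N4 is a chain here and N4 is conditioned on, so the path is blocked at N4.
Path 3: N1 → N4 → N6 ← N5
  N4 is a chain here and N4 is conditioned on, so the path is blocked at N4.
All paths are blocked; N1 ⊥ N5 | {N2, N3, N4, N7} holds.

Yes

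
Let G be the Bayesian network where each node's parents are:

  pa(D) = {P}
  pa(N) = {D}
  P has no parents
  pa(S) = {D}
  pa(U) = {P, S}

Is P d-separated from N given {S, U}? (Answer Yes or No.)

There are 2 undirected paths between P and N; checking each against the conditioning set {S, U}:
  1. P → D → N — D:chain[open] ⇒ active
  2. P → U ← S ← D → N — U:collider[open]; S:chain[blocks]; D:fork[open] ⇒ blocked
Because an active path exists, P and N are not d-separated.

No — P and N are not d-separated given {S, U}.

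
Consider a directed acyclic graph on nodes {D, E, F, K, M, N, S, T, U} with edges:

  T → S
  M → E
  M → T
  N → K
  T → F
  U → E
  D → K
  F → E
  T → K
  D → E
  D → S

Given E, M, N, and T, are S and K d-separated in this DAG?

No

Enumerating the 6 paths from S to K and testing each for blocking by {E, M, N, T}:
  1. S ← T → K — T:fork[blocks] ⇒ blocked
  2. S ← T → F → E ← D → K — T:fork[blocks]; F:chain[open]; E:collider[open]; D:fork[open] ⇒ blocked
  3. S ← T ← M → E ← D → K — T:chain[blocks]; M:fork[blocks]; E:collider[open]; D:fork[open] ⇒ blocked
  4. S ← D → K — D:fork[open] ⇒ active
  5. S ← D → E ← F ← T → K — D:fork[open]; E:collider[open]; F:chain[open]; T:fork[blocks] ⇒ blocked
  6. S ← D → E ← M → T → K — D:fork[open]; E:collider[open]; M:fork[blocks]; T:chain[blocks] ⇒ blocked
Since the path S ← D → K is active, S and K are not d-separated given {E, M, N, T}.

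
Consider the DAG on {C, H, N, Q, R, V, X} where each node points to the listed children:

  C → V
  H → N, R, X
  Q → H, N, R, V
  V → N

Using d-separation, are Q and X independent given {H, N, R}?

Enumerating the 4 paths from Q to X and testing each for blocking by {H, N, R}:
  1. Q → V → N ← H → X — V:chain[open]; N:collider[open]; H:fork[blocks] ⇒ blocked
  2. Q → H → X — H:chain[blocks] ⇒ blocked
  3. Q → N ← H → X — N:collider[open]; H:fork[blocks] ⇒ blocked
  4. Q → R ← H → X — R:collider[open]; H:fork[blocks] ⇒ blocked
All paths are blocked; Q ⊥ X | {H, N, R} holds.

Yes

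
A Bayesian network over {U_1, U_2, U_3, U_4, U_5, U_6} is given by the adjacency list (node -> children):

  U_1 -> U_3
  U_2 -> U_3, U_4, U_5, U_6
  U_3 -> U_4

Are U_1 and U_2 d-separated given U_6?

Yes

Enumerating the 2 paths from U_1 to U_2 and testing each for blocking by {U_6}:
Path 1: U_1 → U_3 ← U_2
  U_3 is a collider here and neither U_3 nor any of its descendants is conditioned on, so the collider stays closed — the path is blocked at U_3.
Path 2: U_1 → U_3 → U_4 ← U_2
  U_4 is a collider here and neither U_4 nor any of its descendants is conditioned on, so the collider stays closed — the path is blocked at U_4.
Every path is blocked, so U_1 and U_2 are d-separated given {U_6}.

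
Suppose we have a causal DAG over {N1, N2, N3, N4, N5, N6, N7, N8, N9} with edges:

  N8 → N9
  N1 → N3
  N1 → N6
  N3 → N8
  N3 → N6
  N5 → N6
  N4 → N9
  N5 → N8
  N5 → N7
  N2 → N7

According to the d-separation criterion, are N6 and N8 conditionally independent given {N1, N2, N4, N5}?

No

3 paths connect N6 and N8; each must be blocked for d-separation to hold:
Path 1: N6 ← N3 → N8
  N3 is a fork and N3 is not conditioned on — no node blocks this path, so it is active.
Path 2: N6 ← N5 → N8
  N5 is a fork here and N5 is conditioned on, so the path is blocked at N5.
Path 3: N6 ← N1 → N3 → N8
  N1 is a fork here and N1 is conditioned on, so the path is blocked at N1.
Because an active path exists, N6 and N8 are not d-separated.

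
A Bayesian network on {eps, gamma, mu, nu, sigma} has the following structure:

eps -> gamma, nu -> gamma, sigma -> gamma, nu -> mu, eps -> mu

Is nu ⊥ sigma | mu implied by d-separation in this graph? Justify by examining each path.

Enumerating the 2 paths from nu to sigma and testing each for blocking by {mu}:
  1. nu → gamma ← sigma — gamma:collider[blocks] ⇒ blocked
  2. nu → mu ← eps → gamma ← sigma — mu:collider[open]; eps:fork[open]; gamma:collider[blocks] ⇒ blocked
Every path is blocked, so nu and sigma are d-separated given {mu}.

Yes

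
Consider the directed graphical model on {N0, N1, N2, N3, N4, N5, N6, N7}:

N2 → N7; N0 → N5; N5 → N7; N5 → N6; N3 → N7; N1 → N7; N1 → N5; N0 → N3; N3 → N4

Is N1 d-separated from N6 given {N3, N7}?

No — N1 and N6 are not d-separated given {N3, N7}.

3 paths connect N1 and N6; each must be blocked for d-separation to hold:
Path 1: N1 → N5 → N6
  N5 is a chain and N5 is not conditioned on — no node blocks this path, so it is active.
Path 2: N1 → N7 ← N3 ← N0 → N5 → N6
  N3 is a chain here and N3 is conditioned on, so the path is blocked at N3.
Path 3: N1 → N7 ← N5 → N6
  N7 is a collider and N7 is conditioned on, which opens it; N5 is a fork and N5 is not conditioned on — no node blocks this path, so it is active.
Since the path N1 → N5 → N6 is active, N1 and N6 are not d-separated given {N3, N7}.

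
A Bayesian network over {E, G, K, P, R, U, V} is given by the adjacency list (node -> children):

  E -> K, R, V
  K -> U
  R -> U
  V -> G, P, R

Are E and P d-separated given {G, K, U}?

No

We examine all 3 paths between E and P:
  1. E → V → P — V:chain[open] ⇒ active
  2. E → K → U ← R ← V → P — K:chain[blocks]; U:collider[open]; R:chain[open]; V:fork[open] ⇒ blocked
  3. E → R ← V → P — R:collider[open]; V:fork[open] ⇒ active
Because an active path exists, E and P are not d-separated.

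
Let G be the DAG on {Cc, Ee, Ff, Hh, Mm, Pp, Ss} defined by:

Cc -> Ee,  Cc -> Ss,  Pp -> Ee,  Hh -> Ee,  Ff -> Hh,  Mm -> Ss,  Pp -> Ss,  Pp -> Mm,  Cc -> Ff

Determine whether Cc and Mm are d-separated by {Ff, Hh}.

Yes

6 paths connect Cc and Mm; each must be blocked for d-separation to hold:
Path 1: Cc → Ff → Hh → Ee ← Pp → Ss ← Mm
  Ff is a chain here and Ff is conditioned on, so the path is blocked at Ff.
Path 2: Cc → Ff → Hh → Ee ← Pp → Mm
  Ff is a chain here and Ff is conditioned on, so the path is blocked at Ff.
Path 3: Cc → Ss ← Pp → Mm
  Ss is a collider here and neither Ss nor any of its descendants is conditioned on, so the collider stays closed — the path is blocked at Ss.
Path 4: Cc → Ss ← Mm
  Ss is a collider here and neither Ss nor any of its descendants is conditioned on, so the collider stays closed — the path is blocked at Ss.
Path 5: Cc → Ee ← Pp → Ss ← Mm
  Ee is a collider here and neither Ee nor any of its descendants is conditioned on, so the collider stays closed — the path is blocked at Ee.
Path 6: Cc → Ee ← Pp → Mm
  Ee is a collider here and neither Ee nor any of its descendants is conditioned on, so the collider stays closed — the path is blocked at Ee.
Since every path is blocked, d-separation holds.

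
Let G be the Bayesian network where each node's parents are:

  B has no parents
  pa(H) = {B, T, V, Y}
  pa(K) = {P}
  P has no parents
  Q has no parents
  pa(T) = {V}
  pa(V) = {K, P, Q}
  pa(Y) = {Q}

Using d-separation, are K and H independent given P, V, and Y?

We examine all 6 paths between K and H:
  1. K → V ← Q → Y → H — V:collider[open]; Q:fork[open]; Y:chain[blocks] ⇒ blocked
  2. K → V → T → H — V:chain[blocks]; T:chain[open] ⇒ blocked
  3. K → V → H — V:chain[blocks] ⇒ blocked
  4. K ← P → V ← Q → Y → H — P:fork[blocks]; V:collider[open]; Q:fork[open]; Y:chain[blocks] ⇒ blocked
  5. K ← P → V → T → H — P:fork[blocks]; V:chain[blocks]; T:chain[open] ⇒ blocked
  6. K ← P → V → H — P:fork[blocks]; V:chain[blocks] ⇒ blocked
All paths are blocked; K ⊥ H | {P, V, Y} holds.

Yes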